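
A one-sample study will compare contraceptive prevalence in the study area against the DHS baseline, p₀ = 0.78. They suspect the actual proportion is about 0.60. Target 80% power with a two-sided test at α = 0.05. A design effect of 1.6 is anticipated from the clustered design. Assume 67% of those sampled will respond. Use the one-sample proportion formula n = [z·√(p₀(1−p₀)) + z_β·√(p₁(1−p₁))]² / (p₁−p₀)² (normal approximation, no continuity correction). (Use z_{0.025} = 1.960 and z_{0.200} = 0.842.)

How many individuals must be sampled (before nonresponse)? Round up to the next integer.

n = 111

n = [z_{α/2}·√(p₀q₀) + z_β·√(p₁q₁)]² / (p₁ − p₀)²
  = [1.960·√(0.78·0.22) + 0.842·√(0.60·0.40)]² / (-0.18)²
  = [1.960·0.4142 + 0.842·0.4899]² / 0.0324
  = [1.2244]² / 0.0324
  = 46.27
Design effect: 1.6 × 46.27 = 74.03.
Adjust for 67% response: 74.03 / 0.67 = 110.50.
Round up → n = 111.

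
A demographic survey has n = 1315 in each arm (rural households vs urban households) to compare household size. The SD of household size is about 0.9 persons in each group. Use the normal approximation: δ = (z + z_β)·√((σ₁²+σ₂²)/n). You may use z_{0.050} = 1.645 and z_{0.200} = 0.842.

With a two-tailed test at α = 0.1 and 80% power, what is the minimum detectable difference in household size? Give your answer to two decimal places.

δ = (z_{α/2} + z_β) · √((σ₁²+σ₂²)/n)
  = (1.645 + 0.842) · √(1.62/1315)
  = 2.487 · √0.00123
  = 2.487 · 0.0351
  = 0.0873

Minimum detectable difference ≈ 0.09 persons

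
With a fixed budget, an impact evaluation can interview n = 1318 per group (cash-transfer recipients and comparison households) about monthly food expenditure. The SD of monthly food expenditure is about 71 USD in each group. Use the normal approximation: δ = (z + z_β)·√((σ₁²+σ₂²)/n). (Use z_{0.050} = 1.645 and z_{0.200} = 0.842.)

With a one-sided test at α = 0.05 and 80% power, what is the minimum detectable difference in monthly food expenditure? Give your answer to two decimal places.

Minimum detectable difference ≈ 6.88 USD

δ = (z_α + z_β) · √((σ₁²+σ₂²)/n)
  = (1.645 + 0.842) · √(10082/1318)
  = 2.487 · √7.6495
  = 2.487 · 2.7658
  = 6.8785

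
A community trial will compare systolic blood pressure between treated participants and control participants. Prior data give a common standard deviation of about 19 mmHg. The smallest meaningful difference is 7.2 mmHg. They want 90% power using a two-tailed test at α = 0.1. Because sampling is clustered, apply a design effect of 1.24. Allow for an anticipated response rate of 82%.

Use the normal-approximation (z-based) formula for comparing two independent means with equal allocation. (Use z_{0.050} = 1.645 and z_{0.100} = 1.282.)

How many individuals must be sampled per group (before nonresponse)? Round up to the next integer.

n = 181 per group

n = (z_{α/2} + z_β)² · (σ₁² + σ₂²) / δ²
  = (1.645 + 1.282)² · (2·19² = 722) / 7.2²
  = 8.5673 · 722 / 51.84
  = 119.32
Design effect: 1.24 × 119.32 = 147.96.
Adjust for 82% response: 147.96 / 0.82 = 180.44.
Round up → n = 181 per group.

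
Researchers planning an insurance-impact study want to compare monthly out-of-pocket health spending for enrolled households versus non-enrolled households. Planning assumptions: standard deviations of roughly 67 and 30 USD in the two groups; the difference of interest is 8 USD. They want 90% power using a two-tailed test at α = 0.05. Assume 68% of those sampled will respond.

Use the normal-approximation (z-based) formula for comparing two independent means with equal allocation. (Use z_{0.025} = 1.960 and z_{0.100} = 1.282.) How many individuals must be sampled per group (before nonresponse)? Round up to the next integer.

n = 1302 per group

n = (z_{α/2} + z_β)² · (σ₁² + σ₂²) / δ²
  = (1.960 + 1.282)² · (67² + 30² = 5389) / 8²
  = 10.5106 · 5389 / 64
  = 885.02
Adjust for 68% response: 885.02 / 0.68 = 1301.50.
Round up → n = 1302 per group.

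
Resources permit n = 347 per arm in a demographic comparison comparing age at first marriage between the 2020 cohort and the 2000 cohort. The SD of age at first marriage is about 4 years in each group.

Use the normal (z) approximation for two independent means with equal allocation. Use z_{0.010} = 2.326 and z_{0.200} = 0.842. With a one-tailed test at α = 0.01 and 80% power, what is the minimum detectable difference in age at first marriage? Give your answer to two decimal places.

Minimum detectable difference ≈ 0.96 years

δ = (z_α + z_β) · √((σ₁²+σ₂²)/n)
  = (2.326 + 0.842) · √(32/347)
  = 3.168 · √0.09222
  = 3.168 · 0.3037
  = 0.9620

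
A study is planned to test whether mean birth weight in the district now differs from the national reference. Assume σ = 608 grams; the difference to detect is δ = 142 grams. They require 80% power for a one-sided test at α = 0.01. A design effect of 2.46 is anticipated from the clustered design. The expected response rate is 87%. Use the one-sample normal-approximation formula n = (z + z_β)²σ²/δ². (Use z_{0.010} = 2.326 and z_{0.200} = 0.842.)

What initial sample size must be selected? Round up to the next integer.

n = (z_α + z_β)² · σ² / δ²
  = (2.326 + 0.842)² · 608² / 142²
  = 10.0362 · 369664 / 20164
  = 183.99
Design effect: 2.46 × 183.99 = 452.62.
Adjust for 87% response: 452.62 / 0.87 = 520.26.
Round up → n = 521.

n = 521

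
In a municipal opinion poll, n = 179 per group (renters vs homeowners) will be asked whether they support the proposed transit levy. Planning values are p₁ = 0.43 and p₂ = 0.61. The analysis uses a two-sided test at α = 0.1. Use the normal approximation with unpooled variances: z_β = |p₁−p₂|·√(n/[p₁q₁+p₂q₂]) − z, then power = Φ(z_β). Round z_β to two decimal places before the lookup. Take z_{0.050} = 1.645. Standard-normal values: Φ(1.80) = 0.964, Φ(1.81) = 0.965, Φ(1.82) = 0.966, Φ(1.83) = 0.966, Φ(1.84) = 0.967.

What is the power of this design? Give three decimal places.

z_β = |p₁−p₂|·√(n/[p₁q₁+p₂q₂]) − z_{α/2}
    = 0.18 · √(179/0.4830) − 1.645
    = 0.18 · 19.2510 − 1.645
    = 3.4652 − 1.645 = 1.8202 → 1.82
Power = Φ(1.82) = 0.966.

Power ≈ 0.966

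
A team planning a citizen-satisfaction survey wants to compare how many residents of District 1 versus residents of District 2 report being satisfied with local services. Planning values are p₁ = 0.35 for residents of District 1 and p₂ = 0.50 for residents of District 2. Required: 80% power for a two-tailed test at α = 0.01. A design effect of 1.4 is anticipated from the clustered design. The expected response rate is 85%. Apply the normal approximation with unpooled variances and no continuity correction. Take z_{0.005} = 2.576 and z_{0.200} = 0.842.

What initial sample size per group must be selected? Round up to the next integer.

n = 409 per group

n = (z_{α/2} + z_β)² · [p₁(1−p₁) + p₂(1−p₂)] / (p₁ − p₂)²
  = (2.576 + 0.842)² · (0.35·0.65 + 0.50·0.50) / (-0.15)²
  = (3.418)² · (0.2275 + 0.2500) / 0.0225
  = 11.6827 · 0.4775 / 0.0225
  = 247.93
Design effect: 1.4 × 247.93 = 347.11.
Adjust for 85% response: 347.11 / 0.85 = 408.36.
Round up → n = 409 per group.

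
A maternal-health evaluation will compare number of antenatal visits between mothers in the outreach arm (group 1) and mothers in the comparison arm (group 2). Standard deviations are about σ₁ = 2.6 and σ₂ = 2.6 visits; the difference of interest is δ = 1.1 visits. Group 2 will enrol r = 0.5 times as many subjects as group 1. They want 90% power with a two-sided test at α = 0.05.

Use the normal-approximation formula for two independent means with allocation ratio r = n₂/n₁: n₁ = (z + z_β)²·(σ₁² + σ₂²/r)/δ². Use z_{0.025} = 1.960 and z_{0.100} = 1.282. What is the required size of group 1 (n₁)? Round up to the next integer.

n₁ = 177

n₁ = (z_{α/2} + z_β)² · (σ₁² + σ₂²/r) / δ²
   = (1.960 + 1.282)² · (2.6² + 2.6²/0.5) / 1.1²
   = 10.5106 · (6.76 + 13.52) / 1.21
   = 10.5106 · 20.28 / 1.21
   = 176.16
Round up → n₁ = 177; n₂ = r·n₁ = 0.5 × 177 = 89.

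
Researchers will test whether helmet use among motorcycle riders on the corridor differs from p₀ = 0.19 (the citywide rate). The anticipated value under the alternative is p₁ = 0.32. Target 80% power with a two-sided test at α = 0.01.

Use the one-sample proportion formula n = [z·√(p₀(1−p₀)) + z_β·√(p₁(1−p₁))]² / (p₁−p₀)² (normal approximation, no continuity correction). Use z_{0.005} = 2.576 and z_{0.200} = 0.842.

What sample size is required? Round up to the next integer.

n = 117

n = [z_{α/2}·√(p₀q₀) + z_β·√(p₁q₁)]² / (p₁ − p₀)²
  = [2.576·√(0.19·0.81) + 0.842·√(0.32·0.68)]² / (0.13)²
  = [2.576·0.3923 + 0.842·0.4665]² / 0.0169
  = [1.4033]² / 0.0169
  = 116.53
Round up → n = 117.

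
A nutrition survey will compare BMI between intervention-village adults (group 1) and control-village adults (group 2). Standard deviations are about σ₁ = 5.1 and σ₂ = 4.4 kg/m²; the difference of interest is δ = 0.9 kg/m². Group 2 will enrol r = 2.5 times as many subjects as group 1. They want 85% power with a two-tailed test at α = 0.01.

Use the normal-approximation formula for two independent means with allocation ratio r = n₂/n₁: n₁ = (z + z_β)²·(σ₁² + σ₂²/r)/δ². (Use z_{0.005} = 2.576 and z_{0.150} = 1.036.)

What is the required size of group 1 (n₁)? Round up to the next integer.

n₁ = (z_{α/2} + z_β)² · (σ₁² + σ₂²/r) / δ²
   = (2.576 + 1.036)² · (5.1² + 4.4²/2.5) / 0.9²
   = 13.0465 · (26.01 + 7.744) / 0.81
   = 13.0465 · 33.754 / 0.81
   = 543.67
Round up → n₁ = 544; n₂ = r·n₁ = 2.5 × 544 = 1360.

n₁ = 544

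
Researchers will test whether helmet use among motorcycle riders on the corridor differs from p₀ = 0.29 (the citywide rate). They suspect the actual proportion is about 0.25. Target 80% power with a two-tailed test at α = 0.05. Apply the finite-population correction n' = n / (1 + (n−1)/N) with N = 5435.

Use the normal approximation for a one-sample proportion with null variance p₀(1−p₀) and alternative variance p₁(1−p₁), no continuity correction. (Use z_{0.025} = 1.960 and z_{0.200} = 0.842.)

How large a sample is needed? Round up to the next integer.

n = 833

n = [z_{α/2}·√(p₀q₀) + z_β·√(p₁q₁)]² / (p₁ − p₀)²
  = [1.960·√(0.29·0.71) + 0.842·√(0.25·0.75)]² / (-0.04)²
  = [1.960·0.4538 + 0.842·0.4330]² / 0.0016
  = [1.2540]² / 0.0016
  = 982.78
Finite-population correction (N = 5435): 982.78 / (1 + (982.78 − 1)/5435) = 832.41.
Round up → n = 833.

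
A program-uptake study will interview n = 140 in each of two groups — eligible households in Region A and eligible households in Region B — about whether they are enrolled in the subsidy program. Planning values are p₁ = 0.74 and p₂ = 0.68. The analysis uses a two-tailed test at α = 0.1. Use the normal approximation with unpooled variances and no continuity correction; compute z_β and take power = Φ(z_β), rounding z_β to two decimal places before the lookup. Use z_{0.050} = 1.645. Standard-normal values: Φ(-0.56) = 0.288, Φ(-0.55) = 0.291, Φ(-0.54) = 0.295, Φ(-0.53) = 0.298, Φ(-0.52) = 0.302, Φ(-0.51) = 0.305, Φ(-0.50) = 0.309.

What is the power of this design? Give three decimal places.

z_β = |p₁−p₂|·√(n/[p₁q₁+p₂q₂]) − z_{α/2}
    = 0.06 · √(140/0.4100) − 1.645
    = 0.06 · 18.4787 − 1.645
    = 1.1087 − 1.645 = -0.5363 → -0.54
Power = Φ(-0.54) = 0.295.

Power ≈ 0.295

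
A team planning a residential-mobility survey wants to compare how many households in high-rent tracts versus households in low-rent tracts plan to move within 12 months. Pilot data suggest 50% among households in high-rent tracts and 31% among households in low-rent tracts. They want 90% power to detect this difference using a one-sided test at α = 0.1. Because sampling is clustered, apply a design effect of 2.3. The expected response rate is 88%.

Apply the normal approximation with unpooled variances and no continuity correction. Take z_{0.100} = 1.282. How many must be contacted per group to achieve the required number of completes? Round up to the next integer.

n = 221 per group

n = (z_α + z_β)² · [p₁(1−p₁) + p₂(1−p₂)] / (p₁ − p₂)²
  = (1.282 + 1.282)² · (0.50·0.50 + 0.31·0.69) / (0.19)²
  = (2.564)² · (0.2500 + 0.2139) / 0.0361
  = 6.5741 · 0.4639 / 0.0361
  = 84.48
Design effect: 2.3 × 84.48 = 194.30.
Adjust for 88% response: 194.30 / 0.88 = 220.80.
Round up → n = 221 per group.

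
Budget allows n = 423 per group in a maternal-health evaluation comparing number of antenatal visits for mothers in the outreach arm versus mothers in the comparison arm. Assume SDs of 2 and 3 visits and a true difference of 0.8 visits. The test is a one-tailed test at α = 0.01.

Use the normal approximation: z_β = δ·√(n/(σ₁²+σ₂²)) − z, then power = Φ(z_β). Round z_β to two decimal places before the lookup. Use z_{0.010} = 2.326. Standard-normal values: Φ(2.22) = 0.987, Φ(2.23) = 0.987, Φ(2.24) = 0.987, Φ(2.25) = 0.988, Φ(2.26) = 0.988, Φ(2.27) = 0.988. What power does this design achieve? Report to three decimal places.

Power ≈ 0.987

z_β = δ·√(n/(σ₁²+σ₂²)) − z_α
    = 0.8 · √(423/13) − 2.326
    = 0.8 · 5.70425 − 2.326
    = 4.5634 − 2.326 = 2.2374 → 2.24
Power = Φ(2.24) = 0.987.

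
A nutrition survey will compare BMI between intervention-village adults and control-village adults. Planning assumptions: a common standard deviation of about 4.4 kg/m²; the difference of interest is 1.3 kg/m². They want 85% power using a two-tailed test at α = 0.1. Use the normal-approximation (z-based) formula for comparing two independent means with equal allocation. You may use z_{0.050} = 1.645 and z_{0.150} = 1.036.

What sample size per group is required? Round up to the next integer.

n = 165 per group

n = (z_{α/2} + z_β)² · (σ₁² + σ₂²) / δ²
  = (1.645 + 1.036)² · (2·4.4² = 38.72) / 1.3²
  = 7.1878 · 38.72 / 1.69
  = 164.68
Round up → n = 165 per group.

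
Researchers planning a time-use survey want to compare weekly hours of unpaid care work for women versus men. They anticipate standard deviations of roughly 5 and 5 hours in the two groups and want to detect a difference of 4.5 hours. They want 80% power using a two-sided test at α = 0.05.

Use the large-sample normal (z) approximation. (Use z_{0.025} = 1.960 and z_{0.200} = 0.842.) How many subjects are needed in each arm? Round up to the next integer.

n = (z_{α/2} + z_β)² · (σ₁² + σ₂²) / δ²
  = (1.960 + 0.842)² · (5² + 5² = 50) / 4.5²
  = 7.8512 · 50 / 20.25
  = 19.39
Round up → n = 20 per group.

n = 20 per group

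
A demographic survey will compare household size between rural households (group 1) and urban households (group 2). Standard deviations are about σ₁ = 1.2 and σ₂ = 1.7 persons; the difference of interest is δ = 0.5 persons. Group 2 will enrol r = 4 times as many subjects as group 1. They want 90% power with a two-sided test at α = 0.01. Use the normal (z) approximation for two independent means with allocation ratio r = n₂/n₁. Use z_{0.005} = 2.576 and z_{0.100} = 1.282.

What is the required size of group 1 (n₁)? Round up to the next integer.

n₁ = 129

n₁ = (z_{α/2} + z_β)² · (σ₁² + σ₂²/r) / δ²
   = (2.576 + 1.282)² · (1.2² + 1.7²/4) / 0.5²
   = 14.8842 · (1.44 + 0.7225) / 0.25
   = 14.8842 · 2.1625 / 0.25
   = 128.75
Round up → n₁ = 129; n₂ = r·n₁ = 4 × 129 = 516.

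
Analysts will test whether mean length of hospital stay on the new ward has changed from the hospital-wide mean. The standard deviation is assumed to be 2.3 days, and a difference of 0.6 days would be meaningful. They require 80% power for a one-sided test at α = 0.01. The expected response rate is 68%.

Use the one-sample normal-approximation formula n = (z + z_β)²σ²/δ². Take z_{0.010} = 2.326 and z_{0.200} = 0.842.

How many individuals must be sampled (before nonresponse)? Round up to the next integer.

n = (z_α + z_β)² · σ² / δ²
  = (2.326 + 0.842)² · 2.3² / 0.6²
  = 10.0362 · 5.29 / 0.36
  = 147.48
Adjust for 68% response: 147.48 / 0.68 = 216.88.
Round up → n = 217.

n = 217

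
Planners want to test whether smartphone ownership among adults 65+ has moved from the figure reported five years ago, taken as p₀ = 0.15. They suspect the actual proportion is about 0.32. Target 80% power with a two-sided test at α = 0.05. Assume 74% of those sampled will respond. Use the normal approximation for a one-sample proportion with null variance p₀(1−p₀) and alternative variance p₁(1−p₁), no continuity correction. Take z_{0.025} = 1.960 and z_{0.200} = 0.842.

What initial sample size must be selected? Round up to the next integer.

n = [z_{α/2}·√(p₀q₀) + z_β·√(p₁q₁)]² / (p₁ − p₀)²
  = [1.960·√(0.15·0.85) + 0.842·√(0.32·0.68)]² / (0.17)²
  = [1.960·0.3571 + 0.842·0.4665]² / 0.0289
  = [1.0926]² / 0.0289
  = 41.31
Adjust for 74% response: 41.31 / 0.74 = 55.82.
Round up → n = 56.

n = 56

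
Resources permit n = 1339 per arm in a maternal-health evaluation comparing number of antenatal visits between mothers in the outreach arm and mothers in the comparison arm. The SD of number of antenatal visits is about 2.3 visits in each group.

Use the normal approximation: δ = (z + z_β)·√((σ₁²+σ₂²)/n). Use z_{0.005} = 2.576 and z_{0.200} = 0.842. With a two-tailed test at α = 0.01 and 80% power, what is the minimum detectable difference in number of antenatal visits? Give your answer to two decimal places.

Minimum detectable difference ≈ 0.30 visits

δ = (z_{α/2} + z_β) · √((σ₁²+σ₂²)/n)
  = (2.576 + 0.842) · √(10.58/1339)
  = 3.418 · √0.0079
  = 3.418 · 0.0889
  = 0.3038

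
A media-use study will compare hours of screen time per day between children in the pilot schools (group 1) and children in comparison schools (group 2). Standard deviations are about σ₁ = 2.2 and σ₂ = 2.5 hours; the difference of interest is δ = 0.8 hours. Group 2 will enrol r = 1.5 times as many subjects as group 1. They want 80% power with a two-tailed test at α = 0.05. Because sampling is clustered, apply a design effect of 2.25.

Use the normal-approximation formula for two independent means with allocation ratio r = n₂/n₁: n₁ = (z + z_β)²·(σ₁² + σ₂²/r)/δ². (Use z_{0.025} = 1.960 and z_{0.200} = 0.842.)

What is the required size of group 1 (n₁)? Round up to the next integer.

n₁ = (z_{α/2} + z_β)² · (σ₁² + σ₂²/r) / δ²
   = (1.960 + 0.842)² · (2.2² + 2.5²/1.5) / 0.8²
   = 7.8512 · (4.84 + 4.1667) / 0.64
   = 7.8512 · 9.0067 / 0.64
   = 110.49
Design effect: 2.25 × 110.49 = 248.60.
Round up → n₁ = 249; n₂ = r·n₁ = 1.5 × 249 = 374.

n₁ = 249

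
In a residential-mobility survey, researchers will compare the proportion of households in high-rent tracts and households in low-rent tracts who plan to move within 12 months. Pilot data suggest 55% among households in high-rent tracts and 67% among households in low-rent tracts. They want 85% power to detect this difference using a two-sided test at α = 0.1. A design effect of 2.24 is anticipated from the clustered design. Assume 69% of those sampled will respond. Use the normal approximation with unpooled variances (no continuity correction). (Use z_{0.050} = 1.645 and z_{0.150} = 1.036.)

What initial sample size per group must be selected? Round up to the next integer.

n = 760 per group

n = (z_{α/2} + z_β)² · [p₁(1−p₁) + p₂(1−p₂)] / (p₁ − p₂)²
  = (1.645 + 1.036)² · (0.55·0.45 + 0.67·0.33) / (-0.12)²
  = (2.681)² · (0.2475 + 0.2211) / 0.0144
  = 7.1878 · 0.4686 / 0.0144
  = 233.90
Design effect: 2.24 × 233.90 = 523.94.
Adjust for 69% response: 523.94 / 0.69 = 759.33.
Round up → n = 760 per group.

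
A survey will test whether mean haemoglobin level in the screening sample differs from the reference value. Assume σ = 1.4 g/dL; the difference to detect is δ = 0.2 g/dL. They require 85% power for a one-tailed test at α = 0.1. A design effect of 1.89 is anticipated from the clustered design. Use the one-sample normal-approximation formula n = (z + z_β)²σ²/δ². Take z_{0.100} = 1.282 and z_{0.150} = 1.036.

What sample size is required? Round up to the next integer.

n = 498

n = (z_α + z_β)² · σ² / δ²
  = (1.282 + 1.036)² · 1.4² / 0.2²
  = 5.3731 · 1.96 / 0.04
  = 263.28
Design effect: 1.89 × 263.28 = 497.61.
Round up → n = 498.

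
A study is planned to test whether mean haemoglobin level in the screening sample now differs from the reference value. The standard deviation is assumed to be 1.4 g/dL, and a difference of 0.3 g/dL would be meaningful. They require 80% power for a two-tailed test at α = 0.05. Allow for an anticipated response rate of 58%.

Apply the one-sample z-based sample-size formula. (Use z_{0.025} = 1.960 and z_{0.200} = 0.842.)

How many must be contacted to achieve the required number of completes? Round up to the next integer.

n = (z_{α/2} + z_β)² · σ² / δ²
  = (1.960 + 0.842)² · 1.4² / 0.3²
  = 7.8512 · 1.96 / 0.09
  = 170.98
Adjust for 58% response: 170.98 / 0.58 = 294.80.
Round up → n = 295.

n = 295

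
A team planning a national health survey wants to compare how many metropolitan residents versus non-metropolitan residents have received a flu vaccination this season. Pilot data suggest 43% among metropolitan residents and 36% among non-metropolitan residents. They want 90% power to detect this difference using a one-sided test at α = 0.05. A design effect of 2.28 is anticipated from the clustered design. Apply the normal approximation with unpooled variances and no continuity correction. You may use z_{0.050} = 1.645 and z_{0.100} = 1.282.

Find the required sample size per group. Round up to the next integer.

n = 1896 per group

n = (z_α + z_β)² · [p₁(1−p₁) + p₂(1−p₂)] / (p₁ − p₂)²
  = (1.645 + 1.282)² · (0.43·0.57 + 0.36·0.64) / (0.07)²
  = (2.927)² · (0.2451 + 0.2304) / 0.0049
  = 8.5673 · 0.4755 / 0.0049
  = 831.38
Design effect: 2.28 × 831.38 = 1895.55.
Round up → n = 1896 per group.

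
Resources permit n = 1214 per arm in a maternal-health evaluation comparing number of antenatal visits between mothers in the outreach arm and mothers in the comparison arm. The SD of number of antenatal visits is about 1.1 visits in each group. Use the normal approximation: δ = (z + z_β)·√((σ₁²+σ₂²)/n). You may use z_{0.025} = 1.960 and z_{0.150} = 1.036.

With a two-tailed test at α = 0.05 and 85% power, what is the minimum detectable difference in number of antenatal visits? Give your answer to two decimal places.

Minimum detectable difference ≈ 0.13 visits

δ = (z_{α/2} + z_β) · √((σ₁²+σ₂²)/n)
  = (1.960 + 1.036) · √(2.42/1214)
  = 2.996 · √0.00199
  = 2.996 · 0.0446
  = 0.1338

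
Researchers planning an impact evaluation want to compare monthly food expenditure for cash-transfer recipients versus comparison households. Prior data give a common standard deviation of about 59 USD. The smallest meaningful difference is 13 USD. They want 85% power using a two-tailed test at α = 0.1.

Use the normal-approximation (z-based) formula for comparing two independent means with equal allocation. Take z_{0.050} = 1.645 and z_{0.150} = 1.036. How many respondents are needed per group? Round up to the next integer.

n = (z_{α/2} + z_β)² · (σ₁² + σ₂²) / δ²
  = (1.645 + 1.036)² · (2·59² = 6962) / 13²
  = 7.1878 · 6962 / 169
  = 296.10
Round up → n = 297 per group.

n = 297 per group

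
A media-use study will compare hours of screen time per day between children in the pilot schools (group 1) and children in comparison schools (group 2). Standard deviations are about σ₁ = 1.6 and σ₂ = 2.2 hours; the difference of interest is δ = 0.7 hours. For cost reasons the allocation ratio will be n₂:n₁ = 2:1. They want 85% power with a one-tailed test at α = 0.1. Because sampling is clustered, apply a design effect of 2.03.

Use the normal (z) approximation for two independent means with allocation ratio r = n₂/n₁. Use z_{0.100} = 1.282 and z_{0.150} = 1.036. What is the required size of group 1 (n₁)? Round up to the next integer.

n₁ = (z_α + z_β)² · (σ₁² + σ₂²/r) / δ²
   = (1.282 + 1.036)² · (1.6² + 2.2²/2) / 0.7²
   = 5.3731 · (2.56 + 2.42) / 0.49
   = 5.3731 · 4.98 / 0.49
   = 54.61
Design effect: 2.03 × 54.61 = 110.86.
Round up → n₁ = 111; n₂ = r·n₁ = 2 × 111 = 222.

n₁ = 111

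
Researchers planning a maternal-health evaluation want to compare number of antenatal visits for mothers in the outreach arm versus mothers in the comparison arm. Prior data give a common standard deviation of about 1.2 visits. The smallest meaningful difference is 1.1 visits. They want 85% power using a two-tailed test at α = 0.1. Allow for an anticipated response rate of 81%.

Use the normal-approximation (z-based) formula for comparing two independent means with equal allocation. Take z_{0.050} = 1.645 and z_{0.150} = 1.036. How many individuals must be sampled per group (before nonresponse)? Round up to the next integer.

n = 22 per group

n = (z_{α/2} + z_β)² · (σ₁² + σ₂²) / δ²
  = (1.645 + 1.036)² · (2·1.2² = 2.88) / 1.1²
  = 7.1878 · 2.88 / 1.21
  = 17.11
Adjust for 81% response: 17.11 / 0.81 = 21.12.
Round up → n = 22 per group.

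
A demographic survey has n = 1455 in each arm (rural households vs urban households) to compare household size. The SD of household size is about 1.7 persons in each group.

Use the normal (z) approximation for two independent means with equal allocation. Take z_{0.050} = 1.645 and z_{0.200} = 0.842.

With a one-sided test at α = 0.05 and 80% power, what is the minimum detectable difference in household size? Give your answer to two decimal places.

Minimum detectable difference ≈ 0.16 persons

δ = (z_α + z_β) · √((σ₁²+σ₂²)/n)
  = (1.645 + 0.842) · √(5.78/1455)
  = 2.487 · √0.00397
  = 2.487 · 0.0630
  = 0.1568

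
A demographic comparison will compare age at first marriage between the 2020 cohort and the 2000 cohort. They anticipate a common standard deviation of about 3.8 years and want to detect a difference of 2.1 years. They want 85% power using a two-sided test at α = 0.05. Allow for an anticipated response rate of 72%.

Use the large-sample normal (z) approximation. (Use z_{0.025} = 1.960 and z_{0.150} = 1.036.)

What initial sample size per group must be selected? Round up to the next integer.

n = 82 per group

n = (z_{α/2} + z_β)² · (σ₁² + σ₂²) / δ²
  = (1.960 + 1.036)² · (2·3.8² = 28.88) / 2.1²
  = 8.9760 · 28.88 / 4.41
  = 58.78
Adjust for 72% response: 58.78 / 0.72 = 81.64.
Round up → n = 82 per group.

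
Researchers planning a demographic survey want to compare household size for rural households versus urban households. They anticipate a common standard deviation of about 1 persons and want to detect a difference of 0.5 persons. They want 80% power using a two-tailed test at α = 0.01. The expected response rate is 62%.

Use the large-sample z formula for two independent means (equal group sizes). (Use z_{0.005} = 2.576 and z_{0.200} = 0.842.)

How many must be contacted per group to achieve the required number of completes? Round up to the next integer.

n = 151 per group

n = (z_{α/2} + z_β)² · (σ₁² + σ₂²) / δ²
  = (2.576 + 0.842)² · (2·1² = 2) / 0.5²
  = 11.6827 · 2 / 0.25
  = 93.46
Adjust for 62% response: 93.46 / 0.62 = 150.74.
Round up → n = 151 per group.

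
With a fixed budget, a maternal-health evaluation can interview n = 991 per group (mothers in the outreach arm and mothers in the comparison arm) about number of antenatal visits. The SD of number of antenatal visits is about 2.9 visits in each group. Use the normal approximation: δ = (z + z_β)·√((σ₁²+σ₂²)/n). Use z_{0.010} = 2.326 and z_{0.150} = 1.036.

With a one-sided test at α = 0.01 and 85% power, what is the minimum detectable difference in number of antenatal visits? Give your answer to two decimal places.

δ = (z_α + z_β) · √((σ₁²+σ₂²)/n)
  = (2.326 + 1.036) · √(16.82/991)
  = 3.362 · √0.01697
  = 3.362 · 0.1303
  = 0.4380

Minimum detectable difference ≈ 0.44 visits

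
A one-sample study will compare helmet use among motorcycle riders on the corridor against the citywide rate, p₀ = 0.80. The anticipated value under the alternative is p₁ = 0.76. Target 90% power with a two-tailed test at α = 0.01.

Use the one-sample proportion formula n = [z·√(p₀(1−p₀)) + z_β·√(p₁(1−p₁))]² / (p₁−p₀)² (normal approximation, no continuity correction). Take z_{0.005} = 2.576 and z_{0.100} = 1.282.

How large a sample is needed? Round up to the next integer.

n = [z_{α/2}·√(p₀q₀) + z_β·√(p₁q₁)]² / (p₁ − p₀)²
  = [2.576·√(0.80·0.20) + 1.282·√(0.76·0.24)]² / (-0.04)²
  = [2.576·0.4000 + 1.282·0.4271]² / 0.0016
  = [1.5779]² / 0.0016
  = 1556.15
Round up → n = 1557.

n = 1557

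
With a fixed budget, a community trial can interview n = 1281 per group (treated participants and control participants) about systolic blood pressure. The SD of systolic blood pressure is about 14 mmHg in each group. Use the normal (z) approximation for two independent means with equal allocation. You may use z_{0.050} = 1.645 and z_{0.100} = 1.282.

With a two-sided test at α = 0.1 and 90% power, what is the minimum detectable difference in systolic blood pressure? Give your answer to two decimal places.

Minimum detectable difference ≈ 1.62 mmHg

δ = (z_{α/2} + z_β) · √((σ₁²+σ₂²)/n)
  = (1.645 + 1.282) · √(392/1281)
  = 2.927 · √0.30601
  = 2.927 · 0.5532
  = 1.6192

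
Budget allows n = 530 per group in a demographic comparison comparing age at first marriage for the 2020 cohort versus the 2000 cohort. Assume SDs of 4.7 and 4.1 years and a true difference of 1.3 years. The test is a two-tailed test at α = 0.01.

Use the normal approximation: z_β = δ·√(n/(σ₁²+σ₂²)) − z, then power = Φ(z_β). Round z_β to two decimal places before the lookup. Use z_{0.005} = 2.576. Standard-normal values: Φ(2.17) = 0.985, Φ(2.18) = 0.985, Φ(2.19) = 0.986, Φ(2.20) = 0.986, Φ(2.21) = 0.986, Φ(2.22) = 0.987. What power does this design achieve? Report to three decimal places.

z_β = δ·√(n/(σ₁²+σ₂²)) − z_{α/2}
    = 1.3 · √(530/38.9) − 2.576
    = 1.3 · 3.69116 − 2.576
    = 4.7985 − 2.576 = 2.2225 → 2.22
Power = Φ(2.22) = 0.987.

Power ≈ 0.987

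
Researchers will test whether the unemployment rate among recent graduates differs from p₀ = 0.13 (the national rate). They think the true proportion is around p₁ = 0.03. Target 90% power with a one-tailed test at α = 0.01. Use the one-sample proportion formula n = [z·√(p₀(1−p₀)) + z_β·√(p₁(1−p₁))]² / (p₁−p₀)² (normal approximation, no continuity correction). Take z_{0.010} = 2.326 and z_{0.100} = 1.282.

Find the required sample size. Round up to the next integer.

n = [z_α·√(p₀q₀) + z_β·√(p₁q₁)]² / (p₁ − p₀)²
  = [2.326·√(0.13·0.87) + 1.282·√(0.03·0.97)]² / (-0.10)²
  = [2.326·0.3363 + 1.282·0.1706]² / 0.0100
  = [1.0009]² / 0.0100
  = 100.19
Round up → n = 101.

n = 101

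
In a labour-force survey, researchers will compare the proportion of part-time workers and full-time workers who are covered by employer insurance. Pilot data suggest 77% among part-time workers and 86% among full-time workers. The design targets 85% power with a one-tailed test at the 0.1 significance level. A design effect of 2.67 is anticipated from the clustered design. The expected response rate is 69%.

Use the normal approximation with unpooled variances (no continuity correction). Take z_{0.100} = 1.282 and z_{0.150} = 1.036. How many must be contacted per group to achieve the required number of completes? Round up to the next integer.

n = (z_α + z_β)² · [p₁(1−p₁) + p₂(1−p₂)] / (p₁ − p₂)²
  = (1.282 + 1.036)² · (0.77·0.23 + 0.86·0.14) / (-0.09)²
  = (2.318)² · (0.1771 + 0.1204) / 0.0081
  = 5.3731 · 0.2975 / 0.0081
  = 197.35
Design effect: 2.67 × 197.35 = 526.91.
Adjust for 69% response: 526.91 / 0.69 = 763.64.
Round up → n = 764 per group.

n = 764 per group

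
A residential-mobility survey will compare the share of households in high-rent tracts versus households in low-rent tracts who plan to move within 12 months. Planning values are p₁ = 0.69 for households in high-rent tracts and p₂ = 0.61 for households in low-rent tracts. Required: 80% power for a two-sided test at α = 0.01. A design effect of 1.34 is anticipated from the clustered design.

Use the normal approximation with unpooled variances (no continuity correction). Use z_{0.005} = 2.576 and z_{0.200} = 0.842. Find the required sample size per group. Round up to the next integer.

n = (z_{α/2} + z_β)² · [p₁(1−p₁) + p₂(1−p₂)] / (p₁ − p₂)²
  = (2.576 + 0.842)² · (0.69·0.31 + 0.61·0.39) / (0.08)²
  = (3.418)² · (0.2139 + 0.2379) / 0.0064
  = 11.6827 · 0.4518 / 0.0064
  = 824.73
Design effect: 1.34 × 824.73 = 1105.13.
Round up → n = 1106 per group.

n = 1106 per group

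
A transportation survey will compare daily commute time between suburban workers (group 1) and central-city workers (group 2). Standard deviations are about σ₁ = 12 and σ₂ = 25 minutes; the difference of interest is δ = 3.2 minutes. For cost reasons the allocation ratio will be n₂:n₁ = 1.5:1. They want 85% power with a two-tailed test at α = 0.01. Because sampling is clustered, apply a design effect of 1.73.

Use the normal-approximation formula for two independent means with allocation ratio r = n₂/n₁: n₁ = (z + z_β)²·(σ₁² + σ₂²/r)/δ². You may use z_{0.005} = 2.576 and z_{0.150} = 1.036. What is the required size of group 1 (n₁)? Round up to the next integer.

n₁ = 1236

n₁ = (z_{α/2} + z_β)² · (σ₁² + σ₂²/r) / δ²
   = (2.576 + 1.036)² · (12² + 25²/1.5) / 3.2²
   = 13.0465 · (144 + 416.6667) / 10.24
   = 13.0465 · 560.6667 / 10.24
   = 714.33
Design effect: 1.73 × 714.33 = 1235.79.
Round up → n₁ = 1236; n₂ = r·n₁ = 1.5 × 1236 = 1854.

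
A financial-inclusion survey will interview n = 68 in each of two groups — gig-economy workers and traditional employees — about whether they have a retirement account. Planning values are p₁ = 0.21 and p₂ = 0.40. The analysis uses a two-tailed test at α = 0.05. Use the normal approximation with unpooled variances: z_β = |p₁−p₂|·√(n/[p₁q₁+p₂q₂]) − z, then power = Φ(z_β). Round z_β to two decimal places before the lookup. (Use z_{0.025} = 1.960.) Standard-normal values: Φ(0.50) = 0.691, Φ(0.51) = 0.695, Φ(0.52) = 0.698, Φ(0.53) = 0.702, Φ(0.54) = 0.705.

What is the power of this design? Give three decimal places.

z_β = |p₁−p₂|·√(n/[p₁q₁+p₂q₂]) − z_{α/2}
    = 0.19 · √(68/0.4059) − 1.960
    = 0.19 · 12.9433 − 1.960
    = 2.4592 − 1.960 = 0.4992 → 0.50
Power = Φ(0.50) = 0.691.

Power ≈ 0.691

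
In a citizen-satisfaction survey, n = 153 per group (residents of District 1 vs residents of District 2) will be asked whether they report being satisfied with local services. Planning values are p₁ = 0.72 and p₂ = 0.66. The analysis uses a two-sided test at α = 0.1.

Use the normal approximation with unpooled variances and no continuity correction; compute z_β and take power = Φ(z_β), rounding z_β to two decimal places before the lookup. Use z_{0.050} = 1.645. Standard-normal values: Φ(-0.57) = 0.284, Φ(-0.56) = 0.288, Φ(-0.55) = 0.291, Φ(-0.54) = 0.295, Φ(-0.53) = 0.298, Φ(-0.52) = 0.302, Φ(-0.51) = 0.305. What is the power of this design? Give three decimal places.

z_β = |p₁−p₂|·√(n/[p₁q₁+p₂q₂]) − z_{α/2}
    = 0.06 · √(153/0.4260) − 1.645
    = 0.06 · 18.9514 − 1.645
    = 1.1371 − 1.645 = -0.5079 → -0.51
Power = Φ(-0.51) = 0.305.

Power ≈ 0.305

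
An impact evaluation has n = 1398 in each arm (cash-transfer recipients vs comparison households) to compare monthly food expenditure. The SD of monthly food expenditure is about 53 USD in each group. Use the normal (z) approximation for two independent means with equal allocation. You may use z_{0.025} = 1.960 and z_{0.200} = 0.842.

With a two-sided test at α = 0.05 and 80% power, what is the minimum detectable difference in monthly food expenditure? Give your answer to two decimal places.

δ = (z_{α/2} + z_β) · √((σ₁²+σ₂²)/n)
  = (1.960 + 0.842) · √(5618/1398)
  = 2.802 · √4.0186
  = 2.802 · 2.0046
  = 5.6170

Minimum detectable difference ≈ 5.62 USD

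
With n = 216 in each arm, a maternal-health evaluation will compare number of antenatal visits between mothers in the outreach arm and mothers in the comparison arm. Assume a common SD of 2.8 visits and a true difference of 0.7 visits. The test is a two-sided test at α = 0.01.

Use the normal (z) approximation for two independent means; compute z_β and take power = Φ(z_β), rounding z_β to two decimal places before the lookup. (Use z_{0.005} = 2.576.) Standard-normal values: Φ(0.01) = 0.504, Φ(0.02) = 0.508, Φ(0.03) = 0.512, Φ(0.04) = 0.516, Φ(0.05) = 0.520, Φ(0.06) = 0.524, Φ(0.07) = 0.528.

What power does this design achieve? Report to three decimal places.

z_β = δ·√(n/(σ₁²+σ₂²)) − z_{α/2}
    = 0.7 · √(216/15.68) − 2.576
    = 0.7 · 3.71154 − 2.576
    = 2.5981 − 2.576 = 0.0221 → 0.02
Power = Φ(0.02) = 0.508.

Power ≈ 0.508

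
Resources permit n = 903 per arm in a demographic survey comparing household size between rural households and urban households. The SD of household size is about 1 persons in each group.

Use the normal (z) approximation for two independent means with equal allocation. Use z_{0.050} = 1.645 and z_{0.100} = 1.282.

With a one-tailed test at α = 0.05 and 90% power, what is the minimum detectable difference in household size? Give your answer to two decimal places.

Minimum detectable difference ≈ 0.14 persons

δ = (z_α + z_β) · √((σ₁²+σ₂²)/n)
  = (1.645 + 1.282) · √(2/903)
  = 2.927 · √0.00221
  = 2.927 · 0.0471
  = 0.1378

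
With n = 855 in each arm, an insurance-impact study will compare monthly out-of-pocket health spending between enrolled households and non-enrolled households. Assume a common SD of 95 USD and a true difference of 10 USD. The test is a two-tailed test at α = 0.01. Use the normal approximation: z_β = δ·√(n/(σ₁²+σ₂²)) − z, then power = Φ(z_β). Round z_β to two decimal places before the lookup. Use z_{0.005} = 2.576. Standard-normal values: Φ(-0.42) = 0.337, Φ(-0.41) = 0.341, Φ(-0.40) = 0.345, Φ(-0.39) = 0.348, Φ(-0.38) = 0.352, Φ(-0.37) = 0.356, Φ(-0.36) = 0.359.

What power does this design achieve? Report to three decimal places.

z_β = δ·√(n/(σ₁²+σ₂²)) − z_{α/2}
    = 10 · √(855/18050) − 2.576
    = 10 · 0.21764 − 2.576
    = 2.1764 − 2.576 = -0.3996 → -0.40
Power = Φ(-0.40) = 0.345.

Power ≈ 0.345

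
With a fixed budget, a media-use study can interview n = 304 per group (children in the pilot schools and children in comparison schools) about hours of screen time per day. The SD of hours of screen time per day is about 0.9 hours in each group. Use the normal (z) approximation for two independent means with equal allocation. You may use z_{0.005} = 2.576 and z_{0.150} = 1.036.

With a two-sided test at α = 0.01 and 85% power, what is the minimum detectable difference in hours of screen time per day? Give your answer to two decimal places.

δ = (z_{α/2} + z_β) · √((σ₁²+σ₂²)/n)
  = (2.576 + 1.036) · √(1.62/304)
  = 3.612 · √0.00533
  = 3.612 · 0.0730
  = 0.2637

Minimum detectable difference ≈ 0.26 hours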